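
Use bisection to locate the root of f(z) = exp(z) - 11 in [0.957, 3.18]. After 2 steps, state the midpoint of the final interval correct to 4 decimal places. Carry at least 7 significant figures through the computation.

f(0.957000) = -8.396127, f(3.180000) = 13.046754 (opposite signs)
step 1: m = 2.068500, f(m) = -3.087055 < 0 → root in [2.068500, 3.180000]
step 2: m = 2.624250, f(m) = 2.794225 > 0 → root in [2.068500, 2.624250]
Midpoint of [2.068500, 2.624250] = 2.346375

2.3464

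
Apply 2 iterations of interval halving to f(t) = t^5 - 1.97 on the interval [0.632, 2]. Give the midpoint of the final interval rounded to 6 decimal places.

f(0.632000) = -1.869171, f(2.000000) = 30.030000 (opposite signs)
step 1: m = 1.316000, f(m) = 1.977112 > 0 → root in [0.632000, 1.316000]
step 2: m = 0.974000, f(m) = -1.093413 < 0 → root in [0.974000, 1.316000]
Midpoint of [0.974000, 1.316000] = 1.145000

1.145000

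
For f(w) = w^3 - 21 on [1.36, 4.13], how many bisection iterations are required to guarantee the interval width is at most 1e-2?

Initial width b − a = 4.13 − 1.36 = 2.770000.
After n steps the width is (b−a)/2^n; need (b−a)/2^n ≤ 1e-2.
So n ≥ log₂(2.770000/1e-2) = log₂(277.0000) ≈ 8.1137.
Hence n = 9.

9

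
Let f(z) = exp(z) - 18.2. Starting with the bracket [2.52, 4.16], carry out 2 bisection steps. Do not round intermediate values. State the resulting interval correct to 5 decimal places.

f(2.520000) = -5.771403, f(4.160000) = 45.871523 (opposite signs)
step 1: m = 3.340000, f(m) = 10.019127 > 0 → root in [2.520000, 3.340000]
step 2: m = 2.930000, f(m) = 0.527630 > 0 → root in [2.520000, 2.930000]

[2.52000, 2.93000]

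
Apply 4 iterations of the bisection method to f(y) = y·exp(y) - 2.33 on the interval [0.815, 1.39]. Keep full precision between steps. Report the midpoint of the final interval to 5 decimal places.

f(0.815000) = -0.488772, f(1.390000) = 3.250642 (opposite signs)
step 1: m = 1.102500, f(m) = 0.990384 > 0 → root in [0.815000, 1.102500]
step 2: m = 0.958750, f(m) = 0.170836 > 0 → root in [0.815000, 0.958750]
step 3: m = 0.886875, f(m) = -0.177083 < 0 → root in [0.886875, 0.958750]
step 4: m = 0.922813, f(m) = -0.007874 < 0 → root in [0.922813, 0.958750]
Midpoint of [0.922813, 0.958750] = 0.940781

0.94078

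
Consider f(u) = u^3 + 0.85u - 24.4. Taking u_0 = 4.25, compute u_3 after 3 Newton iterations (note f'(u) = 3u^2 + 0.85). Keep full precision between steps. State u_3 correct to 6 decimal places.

u_0 = 4.250000: f = 55.978125, f' = 55.037500 → u_1 = 4.250000 - (55.978125)/(55.037500) = 3.232909
u_1 = 3.232909: f = 12.137382, f' = 32.205109 → u_2 = 3.232909 - (12.137382)/(32.205109) = 2.856032
u_2 = 2.856032: f = 1.324045, f' = 25.320754 → u_3 = 2.856032 - (1.324045)/(25.320754) = 2.803741

2.803741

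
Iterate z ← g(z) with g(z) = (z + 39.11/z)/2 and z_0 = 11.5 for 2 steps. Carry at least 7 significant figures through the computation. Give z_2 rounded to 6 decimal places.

z_1 = g(11.500000) = 7.450435
z_2 = g(7.450435) = 6.349896

6.349896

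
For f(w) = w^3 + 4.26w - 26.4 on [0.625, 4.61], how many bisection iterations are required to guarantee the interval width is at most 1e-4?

Initial width b − a = 4.61 − 0.625 = 3.985000.
After n steps the width is (b−a)/2^n; need (b−a)/2^n ≤ 1e-4.
So n ≥ log₂(3.985000/1e-4) = log₂(39850.0000) ≈ 15.2823.
Hence n = 16.

16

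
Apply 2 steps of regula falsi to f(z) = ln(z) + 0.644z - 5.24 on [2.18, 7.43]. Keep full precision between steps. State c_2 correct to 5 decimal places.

5.50952

False-position update: c = (a·f(b) − b·f(a))/(f(b) − f(a)); replace the endpoint whose sign matches f(c).
f(2.180000) = -3.056755, f(7.430000) = 1.550446
step 1: c = 5.663235, f(c) = 0.141119 > 0 → new bracket [2.180000, 5.663235]
step 2: c = 5.509524, f(c) = 0.014611 > 0 → new bracket [2.180000, 5.509524]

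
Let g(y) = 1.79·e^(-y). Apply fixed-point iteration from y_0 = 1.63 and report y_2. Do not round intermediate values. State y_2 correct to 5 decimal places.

y_1 = g(1.630000) = 0.350714
y_2 = g(0.350714) = 1.260491

1.26049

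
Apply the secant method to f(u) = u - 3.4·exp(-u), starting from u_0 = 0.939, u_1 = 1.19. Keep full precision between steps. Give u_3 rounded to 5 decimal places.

f(u_0) = -0.390463, f(u_1) = 0.155648
u_2 = 1.190000 - (0.155648)·(1.190000 - 0.939000)/(0.155648 - (-0.390463)) = 1.118462; f(u_2) = 0.007404
u_3 = 1.118462 - (0.007404)·(1.118462 - 1.190000)/(0.007404 - (0.155648)) = 1.114889; f(u_3) = -0.000146

1.11489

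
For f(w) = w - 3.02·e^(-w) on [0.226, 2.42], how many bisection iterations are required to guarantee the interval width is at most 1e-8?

Initial width b − a = 2.42 − 0.226 = 2.194000.
After n steps the width is (b−a)/2^n; need (b−a)/2^n ≤ 1e-8.
So n ≥ log₂(2.194000/1e-8) = log₂(219400000.0000) ≈ 27.7090.
Hence n = 28.

28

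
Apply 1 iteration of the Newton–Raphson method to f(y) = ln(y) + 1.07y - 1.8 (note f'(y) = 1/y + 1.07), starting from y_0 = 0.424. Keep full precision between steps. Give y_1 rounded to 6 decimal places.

1.066948

y_0 = 0.424000: f = -2.204342, f' = 3.428491 → y_1 = 0.424000 - (-2.204342)/(3.428491) = 1.066948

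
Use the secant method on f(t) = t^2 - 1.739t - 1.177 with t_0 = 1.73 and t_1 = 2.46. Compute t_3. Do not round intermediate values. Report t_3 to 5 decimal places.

Secant update: t_(k+1) = t_k − f(t_k)·(t_k − t_(k-1))/(f(t_k) − f(t_(k-1))).
f(t_0) = -1.192570, f(t_1) = 0.596660
t_2 = 2.460000 - (0.596660)·(2.460000 - 1.730000)/(0.596660 - (-1.192570)) = 2.216565; f(t_2) = -0.118447
t_3 = 2.216565 - (-0.118447)·(2.216565 - 2.460000)/(-0.118447 - (0.596660)) = 2.256886; f(t_3) = -0.008190

2.25689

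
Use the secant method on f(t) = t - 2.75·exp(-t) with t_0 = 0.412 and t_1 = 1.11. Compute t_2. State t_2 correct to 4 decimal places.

1.0219

Secant update: t_(k+1) = t_k − f(t_k)·(t_k − t_(k-1))/(f(t_k) − f(t_(k-1))).
f(t_0) = -1.409392, f(t_1) = 0.203713
t_2 = 1.110000 - (0.203713)·(1.110000 - 0.412000)/(0.203713 - (-1.409392)) = 1.021852; f(t_2) = 0.032051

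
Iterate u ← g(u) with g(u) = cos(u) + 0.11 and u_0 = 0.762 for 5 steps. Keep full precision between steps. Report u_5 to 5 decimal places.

u_1 = g(0.762000) = 0.833457
u_2 = g(0.833457) = 0.782321
u_3 = g(0.782321) = 0.819279
u_4 = g(0.819279) = 0.792748
u_5 = g(0.792748) = 0.811891

0.81189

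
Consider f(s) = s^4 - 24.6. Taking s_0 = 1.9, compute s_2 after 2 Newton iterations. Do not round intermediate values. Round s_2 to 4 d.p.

2.2327

f'(s) = 4s^3
s_0 = 1.900000: f = -11.567900, f' = 27.436000 → s_1 = 1.900000 - (-11.567900)/(27.436000) = 2.321632
s_1 = 2.321632: f = 4.451840, f' = 50.054166 → s_2 = 2.321632 - (4.451840)/(50.054166) = 2.232692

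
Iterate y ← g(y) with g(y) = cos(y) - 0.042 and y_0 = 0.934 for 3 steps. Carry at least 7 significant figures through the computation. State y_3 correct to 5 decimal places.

0.64811

y_1 = g(0.934000) = 0.552623
y_2 = g(0.552623) = 0.809151
y_3 = g(0.809151) = 0.648113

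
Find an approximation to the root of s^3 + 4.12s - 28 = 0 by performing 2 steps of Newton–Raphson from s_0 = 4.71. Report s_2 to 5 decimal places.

f'(s) = 3s^2 + 4.12
s_0 = 4.710000: f = 95.892311, f' = 70.672300 → s_1 = 4.710000 - (95.892311)/(70.672300) = 3.353141
s_1 = 3.353141: f = 23.516184, f' = 37.850674 → s_2 = 3.353141 - (23.516184)/(37.850674) = 2.731853

2.73185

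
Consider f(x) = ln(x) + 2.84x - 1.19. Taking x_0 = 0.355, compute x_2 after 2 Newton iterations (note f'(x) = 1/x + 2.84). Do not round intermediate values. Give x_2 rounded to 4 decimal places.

0.5990

Newton update: x ← x − f(x)/f'(x).
x_0 = 0.355000: f = -1.217437, f' = 5.656901 → x_1 = 0.355000 - (-1.217437)/(5.656901) = 0.570213
x_1 = 0.570213: f = -0.132341, f' = 4.593731 → x_2 = 0.570213 - (-0.132341)/(4.593731) = 0.599022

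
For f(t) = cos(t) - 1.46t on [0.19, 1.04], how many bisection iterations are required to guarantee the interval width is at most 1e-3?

10

Initial width b − a = 1.04 − 0.19 = 0.850000.
After n steps the width is (b−a)/2^n; need (b−a)/2^n ≤ 1e-3.
So n ≥ log₂(0.850000/1e-3) = log₂(850.0000) ≈ 9.7313.
Hence n = 10.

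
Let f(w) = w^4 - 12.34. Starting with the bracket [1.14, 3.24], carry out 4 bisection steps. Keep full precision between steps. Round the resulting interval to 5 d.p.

[1.79625, 1.92750]

f(1.140000) = -10.651040, f(3.240000) = 97.859606 (opposite signs)
step 1: m = 2.190000, f(m) = 10.662575 > 0 → root in [1.140000, 2.190000]
step 2: m = 1.665000, f(m) = -4.654769 < 0 → root in [1.665000, 2.190000]
step 3: m = 1.927500, f(m) = 1.463129 > 0 → root in [1.665000, 1.927500]
step 4: m = 1.796250, f(m) = -1.929607 < 0 → root in [1.796250, 1.927500]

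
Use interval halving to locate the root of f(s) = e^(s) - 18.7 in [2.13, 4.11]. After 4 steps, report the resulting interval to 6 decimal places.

[2.872500, 2.996250]

f(2.130000) = -10.285133, f(4.110000) = 42.246718 (opposite signs)
step 1: m = 3.120000, f(m) = 3.946380 > 0 → root in [2.130000, 3.120000]
step 2: m = 2.625000, f(m) = -4.895426 < 0 → root in [2.625000, 3.120000]
step 3: m = 2.872500, f(m) = -1.018834 < 0 → root in [2.872500, 3.120000]
step 4: m = 2.996250, f(m) = 1.310357 > 0 → root in [2.872500, 2.996250]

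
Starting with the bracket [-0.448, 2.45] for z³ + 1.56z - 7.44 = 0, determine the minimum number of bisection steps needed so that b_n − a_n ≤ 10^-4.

15

Initial width b − a = 2.45 − -0.448 = 2.898000.
After n steps the width is (b−a)/2^n; need (b−a)/2^n ≤ 10^-4.
So n ≥ log₂(2.898000/10^-4) = log₂(28980.0000) ≈ 14.8228.
Hence n = 15.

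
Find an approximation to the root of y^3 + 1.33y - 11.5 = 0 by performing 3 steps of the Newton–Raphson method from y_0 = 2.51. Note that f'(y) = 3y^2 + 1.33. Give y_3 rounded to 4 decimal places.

Newton update: y ← y − f(y)/f'(y).
y_0 = 2.510000: f = 7.651551, f' = 20.230300 → y_1 = 2.510000 - (7.651551)/(20.230300) = 2.131778
y_1 = 2.131778: f = 1.023077, f' = 14.963428 → y_2 = 2.131778 - (1.023077)/(14.963428) = 2.063406
y_2 = 2.063406: f = 0.029577, f' = 14.102931 → y_3 = 2.063406 - (0.029577)/(14.102931) = 2.061309

2.0613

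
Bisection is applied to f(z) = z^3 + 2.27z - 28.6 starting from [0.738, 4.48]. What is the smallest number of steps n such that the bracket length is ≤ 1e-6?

Initial width b − a = 4.48 − 0.738 = 3.742000.
After n steps the width is (b−a)/2^n; need (b−a)/2^n ≤ 1e-6.
So n ≥ log₂(3.742000/1e-6) = log₂(3742000.0000) ≈ 21.8354.
Hence n = 22.

22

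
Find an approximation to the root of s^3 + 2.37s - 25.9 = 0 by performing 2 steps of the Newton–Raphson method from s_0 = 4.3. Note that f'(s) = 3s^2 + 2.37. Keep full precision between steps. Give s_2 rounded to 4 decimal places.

2.7625

Newton update: s ← s − f(s)/f'(s).
s_0 = 4.300000: f = 63.798000, f' = 57.840000 → s_1 = 4.300000 - (63.798000)/(57.840000) = 3.196992
s_1 = 3.196992: f = 14.352542, f' = 33.032268 → s_2 = 3.196992 - (14.352542)/(33.032268) = 2.762491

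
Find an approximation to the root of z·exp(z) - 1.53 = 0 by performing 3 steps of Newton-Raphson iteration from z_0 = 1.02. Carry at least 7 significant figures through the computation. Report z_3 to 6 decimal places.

0.734221

f'(z) = (z + 1)·exp(z)
z_0 = 1.020000: f = 1.298659, f' = 5.601853 → z_1 = 1.020000 - (1.298659)/(5.601853) = 0.788173
z_1 = 0.788173: f = 0.203489, f' = 3.932865 → z_2 = 0.788173 - (0.203489)/(3.932865) = 0.736433
z_2 = 0.736433: f = 0.008019, f' = 3.626491 → z_3 = 0.736433 - (0.008019)/(3.626491) = 0.734221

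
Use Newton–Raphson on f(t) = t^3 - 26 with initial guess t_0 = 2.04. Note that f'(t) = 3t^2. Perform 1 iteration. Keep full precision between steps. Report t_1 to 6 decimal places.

3.442532

Newton update: t ← t − f(t)/f'(t).
t_0 = 2.040000: f = -17.510336, f' = 12.484800 → t_1 = 2.040000 - (-17.510336)/(12.484800) = 3.442532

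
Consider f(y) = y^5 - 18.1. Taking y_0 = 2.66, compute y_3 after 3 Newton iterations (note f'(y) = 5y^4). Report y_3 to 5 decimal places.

1.80110

y_0 = 2.660000: f = 115.070547, f' = 250.320577 → y_1 = 2.660000 - (115.070547)/(250.320577) = 2.200307
y_1 = 2.200307: f = 33.472321, f' = 117.193452 → y_2 = 2.200307 - (33.472321)/(117.193452) = 1.914691
y_2 = 1.914691: f = 7.633202, f' = 67.199350 → y_3 = 1.914691 - (7.633202)/(67.199350) = 1.801101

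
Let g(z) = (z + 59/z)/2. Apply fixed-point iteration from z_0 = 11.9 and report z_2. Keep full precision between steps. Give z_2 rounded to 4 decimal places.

7.7143

z_1 = g(11.900000) = 8.428992
z_2 = g(8.428992) = 7.714321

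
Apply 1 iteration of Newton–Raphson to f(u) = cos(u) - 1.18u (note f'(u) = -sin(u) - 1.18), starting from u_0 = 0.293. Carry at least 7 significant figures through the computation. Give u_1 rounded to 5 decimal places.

u_0 = 0.293000: f = 0.611642, f' = -1.468826 → u_1 = 0.293000 - (0.611642)/(-1.468826) = 0.709415

0.70942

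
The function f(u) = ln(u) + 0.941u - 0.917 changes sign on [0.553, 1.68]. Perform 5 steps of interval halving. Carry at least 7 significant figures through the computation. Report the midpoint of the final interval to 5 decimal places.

0.99323

f(0.553000) = -0.989024, f(1.680000) = 1.182674 (opposite signs)
step 1: m = 1.116500, f(m) = 0.243825 > 0 → root in [0.553000, 1.116500]
step 2: m = 0.834750, f(m) = -0.312123 < 0 → root in [0.834750, 1.116500]
step 3: m = 0.975625, f(m) = -0.023614 < 0 → root in [0.975625, 1.116500]
step 4: m = 1.046063, f(m) = 0.112378 > 0 → root in [0.975625, 1.046063]
step 5: m = 1.010844, f(m) = 0.044989 > 0 → root in [0.975625, 1.010844]
Midpoint of [0.975625, 1.010844] = 0.993234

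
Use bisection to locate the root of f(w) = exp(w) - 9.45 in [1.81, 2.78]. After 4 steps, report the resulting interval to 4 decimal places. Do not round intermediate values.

f(1.810000) = -3.339553, f(2.780000) = 6.669021 (opposite signs)
step 1: m = 2.295000, f(m) = 0.474436 > 0 → root in [1.810000, 2.295000]
step 2: m = 2.052500, f(m) = -1.662655 < 0 → root in [2.052500, 2.295000]
step 3: m = 2.173750, f(m) = -0.658811 < 0 → root in [2.173750, 2.295000]
step 4: m = 2.234375, f(m) = -0.109358 < 0 → root in [2.234375, 2.295000]

[2.2344, 2.2950]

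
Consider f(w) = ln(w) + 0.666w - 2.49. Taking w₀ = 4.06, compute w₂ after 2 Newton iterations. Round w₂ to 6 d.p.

2.413607

f'(w) = 1/w + 0.666
w_0 = 4.060000: f = 1.615143, f' = 0.912305 → w_1 = 4.060000 - (1.615143)/(0.912305) = 2.289603
w_1 = 2.289603: f = -0.136746, f' = 1.102757 → w_2 = 2.289603 - (-0.136746)/(1.102757) = 2.413607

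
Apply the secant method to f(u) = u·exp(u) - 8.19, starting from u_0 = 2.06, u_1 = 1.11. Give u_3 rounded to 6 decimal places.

1.684673

f(u_0) = 7.972698, f(u_1) = -4.821862
u_2 = 1.110000 - (-4.821862)·(1.110000 - 2.060000)/(-4.821862 - (7.972698)) = 1.468025; f(u_2) = -1.817814
u_3 = 1.468025 - (-1.817814)·(1.468025 - 1.110000)/(-1.817814 - (-4.821862)) = 1.684673; f(u_3) = 0.891550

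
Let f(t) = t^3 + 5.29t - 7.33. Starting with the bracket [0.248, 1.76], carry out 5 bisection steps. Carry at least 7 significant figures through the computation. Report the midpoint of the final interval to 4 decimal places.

f(0.248000) = -6.002827, f(1.760000) = 7.432176 (opposite signs)
step 1: m = 1.004000, f(m) = -1.006792 < 0 → root in [1.004000, 1.760000]
step 2: m = 1.382000, f(m) = 2.620295 > 0 → root in [1.004000, 1.382000]
step 3: m = 1.193000, f(m) = 0.678906 > 0 → root in [1.004000, 1.193000]
step 4: m = 1.098500, f(m) = -0.193373 < 0 → root in [1.098500, 1.193000]
step 5: m = 1.145750, f(m) = 0.235093 > 0 → root in [1.098500, 1.145750]
Midpoint of [1.098500, 1.145750] = 1.122125

1.1221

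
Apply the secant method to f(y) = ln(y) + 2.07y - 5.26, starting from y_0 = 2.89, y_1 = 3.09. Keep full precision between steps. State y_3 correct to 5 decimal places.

f(y_0) = 1.783557, f(y_1) = 2.264471
y_2 = 3.090000 - (2.264471)·(3.090000 - 2.890000)/(2.264471 - (1.783557)) = 2.148265; f(y_2) = -0.048432
y_3 = 2.148265 - (-0.048432)·(2.148265 - 3.090000)/(-0.048432 - (2.264471)) = 2.167984; f(y_3) = 0.001526

2.16798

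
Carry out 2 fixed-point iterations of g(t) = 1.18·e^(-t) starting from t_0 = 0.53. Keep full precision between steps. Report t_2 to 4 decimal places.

0.5892

t_1 = g(0.530000) = 0.694554
t_2 = g(0.694554) = 0.589171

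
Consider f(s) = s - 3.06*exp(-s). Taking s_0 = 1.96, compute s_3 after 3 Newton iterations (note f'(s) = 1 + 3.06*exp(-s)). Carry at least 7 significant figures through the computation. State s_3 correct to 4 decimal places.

1.0601

Newton update: s ← s − f(s)/f'(s).
s_0 = 1.960000: f = 1.528973, f' = 1.431027 → s_1 = 1.960000 - (1.528973)/(1.431027) = 0.891555
s_1 = 0.891555: f = -0.363099, f' = 2.254654 → s_2 = 0.891555 - (-0.363099)/(2.254654) = 1.052599
s_2 = 1.052599: f = -0.015431, f' = 2.068030 → s_3 = 1.052599 - (-0.015431)/(2.068030) = 1.060061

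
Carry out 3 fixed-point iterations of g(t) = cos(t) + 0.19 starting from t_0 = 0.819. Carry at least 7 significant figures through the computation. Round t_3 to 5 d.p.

t_1 = g(0.819000) = 0.872952
t_2 = g(0.872952) = 0.832567
t_3 = g(0.832567) = 0.862979

0.86298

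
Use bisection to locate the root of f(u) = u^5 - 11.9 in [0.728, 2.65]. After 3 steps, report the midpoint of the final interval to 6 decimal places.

1.568875

f(0.728000) = -11.695517, f(2.650000) = 118.786092 (opposite signs)
step 1: m = 1.689000, f(m) = 1.845111 > 0 → root in [0.728000, 1.689000]
step 2: m = 1.208500, f(m) = -9.322295 < 0 → root in [1.208500, 1.689000]
step 3: m = 1.448750, f(m) = -5.517847 < 0 → root in [1.448750, 1.689000]
Midpoint of [1.448750, 1.689000] = 1.568875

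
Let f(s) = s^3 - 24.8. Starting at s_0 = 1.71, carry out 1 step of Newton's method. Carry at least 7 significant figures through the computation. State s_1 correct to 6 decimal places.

3.967081

f'(s) = 3s^2
s_0 = 1.710000: f = -19.799789, f' = 8.772300 → s_1 = 1.710000 - (-19.799789)/(8.772300) = 3.967081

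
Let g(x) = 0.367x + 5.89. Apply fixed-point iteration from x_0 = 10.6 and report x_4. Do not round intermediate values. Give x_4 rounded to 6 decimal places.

x_1 = g(10.600000) = 9.780200
x_2 = g(9.780200) = 9.479333
x_3 = g(9.479333) = 9.368915
x_4 = g(9.368915) = 9.328392

9.328392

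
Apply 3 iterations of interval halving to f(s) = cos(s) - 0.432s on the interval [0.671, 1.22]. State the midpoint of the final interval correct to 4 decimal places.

f(0.671000) = 0.493328, f(1.220000) = -0.183394 (opposite signs)
step 1: m = 0.945500, f(m) = 0.176882 > 0 → root in [0.945500, 1.220000]
step 2: m = 1.082750, f(m) = 0.001153 > 0 → root in [1.082750, 1.220000]
step 3: m = 1.151375, f(m) = -0.090162 < 0 → root in [1.082750, 1.151375]
Midpoint of [1.082750, 1.151375] = 1.117062

1.1171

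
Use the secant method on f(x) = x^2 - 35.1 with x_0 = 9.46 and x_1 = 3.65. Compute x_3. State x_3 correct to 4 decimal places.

6.0802

Secant update: x_(k+1) = x_k − f(x_k)·(x_k − x_(k-1))/(f(x_k) − f(x_(k-1))).
f(x_0) = 54.391600, f(x_1) = -21.777500
x_2 = 3.650000 - (-21.777500)·(3.650000 - 9.460000)/(-21.777500 - (54.391600)) = 5.311137; f(x_2) = -6.891829
x_3 = 5.311137 - (-6.891829)·(5.311137 - 3.650000)/(-6.891829 - (-21.777500)) = 6.080216; f(x_3) = 1.869030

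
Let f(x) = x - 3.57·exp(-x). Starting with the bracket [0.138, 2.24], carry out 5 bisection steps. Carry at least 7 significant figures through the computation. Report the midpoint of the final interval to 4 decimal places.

1.1562

f(0.138000) = -2.971822, f(2.240000) = 1.859943 (opposite signs)
step 1: m = 1.189000, f(m) = 0.101843 > 0 → root in [0.138000, 1.189000]
step 2: m = 0.663500, f(m) = -1.175212 < 0 → root in [0.663500, 1.189000]
step 3: m = 0.926250, f(m) = -0.487599 < 0 → root in [0.926250, 1.189000]
step 4: m = 1.057625, f(m) = -0.182163 < 0 → root in [1.057625, 1.189000]
step 5: m = 1.123312, f(m) = -0.037654 < 0 → root in [1.123312, 1.189000]
Midpoint of [1.123312, 1.189000] = 1.156156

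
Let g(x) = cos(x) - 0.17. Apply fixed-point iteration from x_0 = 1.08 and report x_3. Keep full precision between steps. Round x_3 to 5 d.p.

x_1 = g(1.080000) = 0.301328
x_2 = g(0.301328) = 0.784943
x_3 = g(0.784943) = 0.537428

0.53743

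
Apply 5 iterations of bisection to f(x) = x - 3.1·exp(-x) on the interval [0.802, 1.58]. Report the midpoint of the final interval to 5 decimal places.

f(0.802000) = -0.588137, f(1.580000) = 0.941477 (opposite signs)
step 1: m = 1.191000, f(m) = 0.248857 > 0 → root in [0.802000, 1.191000]
step 2: m = 0.996500, f(m) = -0.147925 < 0 → root in [0.996500, 1.191000]
step 3: m = 1.093750, f(m) = 0.055380 > 0 → root in [0.996500, 1.093750]
step 4: m = 1.045125, f(m) = -0.044983 < 0 → root in [1.045125, 1.093750]
step 5: m = 1.069438, f(m) = 0.005513 > 0 → root in [1.045125, 1.069438]
Midpoint of [1.045125, 1.069438] = 1.057281

1.05728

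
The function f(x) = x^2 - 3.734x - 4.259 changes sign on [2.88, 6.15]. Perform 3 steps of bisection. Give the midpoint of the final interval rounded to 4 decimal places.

4.7194

f(2.880000) = -6.718520, f(6.150000) = 10.599400 (opposite signs)
step 1: m = 4.515000, f(m) = -0.732785 < 0 → root in [4.515000, 6.150000]
step 2: m = 5.332500, f(m) = 4.265001 > 0 → root in [4.515000, 5.332500]
step 3: m = 4.923750, f(m) = 1.599032 > 0 → root in [4.515000, 4.923750]
Midpoint of [4.515000, 4.923750] = 4.719375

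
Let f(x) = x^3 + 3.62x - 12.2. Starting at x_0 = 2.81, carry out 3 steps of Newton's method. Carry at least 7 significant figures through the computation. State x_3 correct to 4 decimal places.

f'(x) = 3x^2 + 3.62
x_0 = 2.810000: f = 20.160241, f' = 27.308300 → x_1 = 2.810000 - (20.160241)/(27.308300) = 2.071754
x_1 = 2.071754: f = 4.192060, f' = 16.496495 → x_2 = 2.071754 - (4.192060)/(16.496495) = 1.817636
x_2 = 1.817636: f = 0.384947, f' = 13.531400 → x_3 = 1.817636 - (0.384947)/(13.531400) = 1.789187

1.7892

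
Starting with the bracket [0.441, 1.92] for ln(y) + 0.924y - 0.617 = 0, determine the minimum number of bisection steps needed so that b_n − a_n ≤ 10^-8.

28

Initial width b − a = 1.92 − 0.441 = 1.479000.
After n steps the width is (b−a)/2^n; need (b−a)/2^n ≤ 10^-8.
So n ≥ log₂(1.479000/10^-8) = log₂(147900000.0000) ≈ 27.1400.
Hence n = 28.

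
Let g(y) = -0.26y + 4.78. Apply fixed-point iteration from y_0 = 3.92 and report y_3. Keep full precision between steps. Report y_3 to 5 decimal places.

y_1 = g(3.920000) = 3.760800
y_2 = g(3.760800) = 3.802192
y_3 = g(3.802192) = 3.791430

3.79143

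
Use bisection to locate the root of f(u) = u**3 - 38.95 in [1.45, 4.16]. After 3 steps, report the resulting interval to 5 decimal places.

f(1.450000) = -35.901375, f(4.160000) = 33.041296 (opposite signs)
step 1: m = 2.805000, f(m) = -16.880190 < 0 → root in [2.805000, 4.160000]
step 2: m = 3.482500, f(m) = 3.285085 > 0 → root in [2.805000, 3.482500]
step 3: m = 3.143750, f(m) = -7.879803 < 0 → root in [3.143750, 3.482500]

[3.14375, 3.48250]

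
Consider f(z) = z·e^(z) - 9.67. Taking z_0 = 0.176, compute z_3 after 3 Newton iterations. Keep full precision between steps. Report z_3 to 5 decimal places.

Newton update: z ← z − f(z)/f'(z).
f'(z) = (z + 1)·e^(z)
z_0 = 0.176000: f = -9.460131, f' = 1.402307 → z_1 = 0.176000 - (-9.460131)/(1.402307) = 6.922119
z_1 = 6.922119: f = 7012.593583, f' = 8036.730919 → z_2 = 6.922119 - (7012.593583)/(8036.730919) = 6.049551
z_2 = 6.049551: f = 2554.871791, f' = 2988.464455 → z_3 = 6.049551 - (2554.871791)/(2988.464455) = 5.194640

5.19464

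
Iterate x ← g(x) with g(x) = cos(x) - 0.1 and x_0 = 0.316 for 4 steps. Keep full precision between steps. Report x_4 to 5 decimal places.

0.63342

x_1 = g(0.316000) = 0.850486
x_2 = g(0.850486) = 0.559618
x_3 = g(0.559618) = 0.747458
x_4 = g(0.747458) = 0.633419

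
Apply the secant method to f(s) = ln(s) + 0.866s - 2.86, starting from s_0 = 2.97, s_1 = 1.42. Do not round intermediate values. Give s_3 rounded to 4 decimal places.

f(s_0) = 0.800582, f(s_1) = -1.279623
s_2 = 1.420000 - (-1.279623)·(1.420000 - 2.970000)/(-1.279623 - (0.800582)) = 2.373471; f(s_2) = 0.059780
s_3 = 2.373471 - (0.059780)·(2.373471 - 1.420000)/(0.059780 - (-1.279623)) = 2.330916; f(s_3) = 0.004835

2.3309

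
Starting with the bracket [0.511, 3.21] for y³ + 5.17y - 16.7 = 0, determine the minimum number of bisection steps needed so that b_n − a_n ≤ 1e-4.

Initial width b − a = 3.21 − 0.511 = 2.699000.
After n steps the width is (b−a)/2^n; need (b−a)/2^n ≤ 1e-4.
So n ≥ log₂(2.699000/1e-4) = log₂(26990.0000) ≈ 14.7201.
Hence n = 15.

15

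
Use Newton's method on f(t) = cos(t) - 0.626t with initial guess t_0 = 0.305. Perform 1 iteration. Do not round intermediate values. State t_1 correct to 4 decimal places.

Newton update: t ← t − f(t)/f'(t).
f'(t) = -sin(t) - 0.626
t_0 = 0.305000: f = 0.762917, f' = -0.926293 → t_1 = 0.305000 - (0.762917)/(-0.926293) = 1.128624

1.1286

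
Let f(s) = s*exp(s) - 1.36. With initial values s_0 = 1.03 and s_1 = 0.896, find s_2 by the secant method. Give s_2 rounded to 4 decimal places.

f(s_0) = 1.525098, f(s_1) = 0.835007
s_2 = 0.896000 - (0.835007)·(0.896000 - 1.030000)/(0.835007 - (1.525098)) = 0.733861; f(s_2) = 0.168710

0.7339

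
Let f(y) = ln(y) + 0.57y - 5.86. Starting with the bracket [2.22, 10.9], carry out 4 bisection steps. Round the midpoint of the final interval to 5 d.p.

6.83125

f(2.220000) = -3.797093, f(10.900000) = 2.741763 (opposite signs)
step 1: m = 6.560000, f(m) = -0.239809 < 0 → root in [6.560000, 10.900000]
step 2: m = 8.730000, f(m) = 1.282865 > 0 → root in [6.560000, 8.730000]
step 3: m = 7.645000, f(m) = 0.531702 > 0 → root in [6.560000, 7.645000]
step 4: m = 7.102500, f(m) = 0.148872 > 0 → root in [6.560000, 7.102500]
Midpoint of [6.560000, 7.102500] = 6.831250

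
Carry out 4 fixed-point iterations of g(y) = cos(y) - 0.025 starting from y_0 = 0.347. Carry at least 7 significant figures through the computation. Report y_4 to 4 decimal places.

0.6652

y_1 = g(0.347000) = 0.915397
y_2 = g(0.915397) = 0.584476
y_3 = g(0.584476) = 0.809001
y_4 = g(0.809001) = 0.665221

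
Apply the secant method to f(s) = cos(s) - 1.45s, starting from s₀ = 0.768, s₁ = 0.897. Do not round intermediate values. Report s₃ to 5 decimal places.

0.57832

f(s_0) = -0.394298, f(s_1) = -0.676693
s_2 = 0.897000 - (-0.676693)·(0.897000 - 0.768000)/(-0.676693 - (-0.394298)) = 0.587881; f(s_2) = -0.020310
s_3 = 0.587881 - (-0.020310)·(0.587881 - 0.897000)/(-0.020310 - (-0.676693)) = 0.578316; f(s_3) = -0.001174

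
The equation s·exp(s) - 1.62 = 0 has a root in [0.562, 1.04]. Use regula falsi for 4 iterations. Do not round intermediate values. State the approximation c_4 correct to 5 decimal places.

f(0.562000) = -0.634152, f(1.040000) = 1.322386
step 1: c = 0.716929, f(c) = -0.151633 < 0 → new bracket [0.716929, 1.040000]
step 2: c = 0.750164, f(c) = -0.031644 < 0 → new bracket [0.750164, 1.040000]
step 3: c = 0.756937, f(c) = -0.006409 < 0 → new bracket [0.756937, 1.040000]
step 4: c = 0.758302, f(c) = -0.001290 < 0 → new bracket [0.758302, 1.040000]

0.75830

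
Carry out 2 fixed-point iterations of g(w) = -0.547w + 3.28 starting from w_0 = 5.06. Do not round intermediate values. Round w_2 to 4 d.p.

2.9998

w_1 = g(5.060000) = 0.512180
w_2 = g(0.512180) = 2.999838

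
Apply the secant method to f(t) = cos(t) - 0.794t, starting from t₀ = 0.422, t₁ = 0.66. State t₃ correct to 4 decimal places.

0.8393

Secant update: t_(k+1) = t_k − f(t_k)·(t_k − t_(k-1))/(f(t_k) − f(t_(k-1))).
f(t_0) = 0.577204, f(t_1) = 0.265952
t_2 = 0.660000 - (0.265952)·(0.660000 - 0.422000)/(0.265952 - (0.577204)) = 0.863362; f(t_2) = -0.035623
t_3 = 0.863362 - (-0.035623)·(0.863362 - 0.660000)/(-0.035623 - (0.265952)) = 0.839340; f(t_3) = 0.001518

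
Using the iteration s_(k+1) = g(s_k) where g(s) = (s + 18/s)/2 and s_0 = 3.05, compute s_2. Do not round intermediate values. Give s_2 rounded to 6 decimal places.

s_1 = g(3.050000) = 4.475820
s_2 = g(4.475820) = 4.248715

4.248715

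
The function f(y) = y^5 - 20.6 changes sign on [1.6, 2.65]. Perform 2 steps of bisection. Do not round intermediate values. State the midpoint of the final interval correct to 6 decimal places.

f(1.600000) = -10.114240, f(2.650000) = 110.086092 (opposite signs)
step 1: m = 2.125000, f(m) = 22.730597 > 0 → root in [1.600000, 2.125000]
step 2: m = 1.862500, f(m) = 1.812041 > 0 → root in [1.600000, 1.862500]
Midpoint of [1.600000, 1.862500] = 1.731250

1.731250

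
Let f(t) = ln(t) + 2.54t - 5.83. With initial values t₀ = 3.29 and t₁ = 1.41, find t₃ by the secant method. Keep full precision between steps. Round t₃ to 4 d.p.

2.0196

f(t_0) = 3.717488, f(t_1) = -1.905010
t_2 = 1.410000 - (-1.905010)·(1.410000 - 3.290000)/(-1.905010 - (3.717488)) = 2.046980; f(t_2) = 0.085695
t_3 = 2.046980 - (0.085695)·(2.046980 - 1.410000)/(0.085695 - (-1.905010)) = 2.019560; f(t_3) = 0.002561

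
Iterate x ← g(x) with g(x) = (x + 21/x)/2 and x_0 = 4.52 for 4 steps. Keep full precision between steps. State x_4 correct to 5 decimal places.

4.58258

x_1 = g(4.520000) = 4.583009
x_2 = g(4.583009) = 4.582576
x_3 = g(4.582576) = 4.582576
x_4 = g(4.582576) = 4.582576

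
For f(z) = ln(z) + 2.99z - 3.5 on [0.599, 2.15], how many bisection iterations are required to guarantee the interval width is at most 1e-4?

Initial width b − a = 2.15 − 0.599 = 1.551000.
After n steps the width is (b−a)/2^n; need (b−a)/2^n ≤ 1e-4.
So n ≥ log₂(1.551000/1e-4) = log₂(15510.0000) ≈ 13.9209.
Hence n = 14.

14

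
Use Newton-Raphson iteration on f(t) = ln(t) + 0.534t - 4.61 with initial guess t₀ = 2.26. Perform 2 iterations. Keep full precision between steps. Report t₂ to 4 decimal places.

5.4479

Newton update: t ← t − f(t)/f'(t).
f'(t) = 1/t + 0.534
t_0 = 2.260000: f = -2.587795, f' = 0.976478 → t_1 = 2.260000 - (-2.587795)/(0.976478) = 4.910132
t_1 = 4.910132: f = -0.396689, f' = 0.737661 → t_2 = 4.910132 - (-0.396689)/(0.737661) = 5.447898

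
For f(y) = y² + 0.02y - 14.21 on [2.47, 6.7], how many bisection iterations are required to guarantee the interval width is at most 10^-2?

9

Initial width b − a = 6.7 − 2.47 = 4.230000.
After n steps the width is (b−a)/2^n; need (b−a)/2^n ≤ 10^-2.
So n ≥ log₂(4.230000/10^-2) = log₂(423.0000) ≈ 8.7245.
Hence n = 9.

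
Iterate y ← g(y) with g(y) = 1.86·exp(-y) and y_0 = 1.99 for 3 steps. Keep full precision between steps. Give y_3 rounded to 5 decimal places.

y_1 = g(1.990000) = 0.254253
y_2 = g(0.254253) = 1.442421
y_3 = g(1.442421) = 0.439620

0.43962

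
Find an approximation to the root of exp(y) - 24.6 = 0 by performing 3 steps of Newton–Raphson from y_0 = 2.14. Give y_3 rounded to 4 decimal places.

f'(y) = exp(y)
y_0 = 2.140000: f = -16.100562, f' = 8.499438 → y_1 = 2.140000 - (-16.100562)/(8.499438) = 4.034309
y_1 = 4.034309: f = 31.903870, f' = 56.503870 → y_2 = 4.034309 - (31.903870)/(56.503870) = 3.469678
y_2 = 3.469678: f = 7.526381, f' = 32.126381 → y_3 = 3.469678 - (7.526381)/(32.126381) = 3.235403

3.2354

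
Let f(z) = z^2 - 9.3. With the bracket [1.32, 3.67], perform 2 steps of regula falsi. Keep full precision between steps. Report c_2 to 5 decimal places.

False-position update: c = (a·f(b) − b·f(a))/(f(b) − f(a)); replace the endpoint whose sign matches f(c).
f(1.320000) = -7.557600, f(3.670000) = 4.168900
step 1: c = 2.834549, f(c) = -1.265331 < 0 → new bracket [2.834549, 3.670000]
step 2: c = 3.029079, f(c) = -0.124678 < 0 → new bracket [3.029079, 3.670000]

3.02908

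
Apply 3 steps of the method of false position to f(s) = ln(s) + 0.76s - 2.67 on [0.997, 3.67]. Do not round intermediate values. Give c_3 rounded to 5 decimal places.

False-position update: c = (a·f(b) − b·f(a))/(f(b) − f(a)); replace the endpoint whose sign matches f(c).
f(0.997000) = -1.915285, f(3.670000) = 1.419392
step 1: c = 2.532248, f(c) = 0.183616 > 0 → new bracket [0.997000, 2.532248]
step 2: c = 2.397942, f(c) = 0.027046 > 0 → new bracket [0.997000, 2.397942]
step 3: c = 2.378434, f(c) = 0.004052 > 0 → new bracket [0.997000, 2.378434]

2.37843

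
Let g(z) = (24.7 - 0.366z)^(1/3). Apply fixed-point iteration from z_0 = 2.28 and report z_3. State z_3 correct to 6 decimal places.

z_1 = g(2.280000) = 2.879101
z_2 = g(2.879101) = 2.870257
z_3 = g(2.870257) = 2.870388

2.870388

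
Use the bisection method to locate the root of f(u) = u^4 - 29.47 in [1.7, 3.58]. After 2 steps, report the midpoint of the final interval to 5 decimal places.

2.40500

f(1.700000) = -21.117900, f(3.580000) = 134.790109 (opposite signs)
step 1: m = 2.640000, f(m) = 19.105324 > 0 → root in [1.700000, 2.640000]
step 2: m = 2.170000, f(m) = -7.296261 < 0 → root in [2.170000, 2.640000]
Midpoint of [2.170000, 2.640000] = 2.405000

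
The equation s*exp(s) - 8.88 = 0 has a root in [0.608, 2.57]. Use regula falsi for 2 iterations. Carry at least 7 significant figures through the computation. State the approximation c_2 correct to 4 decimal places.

False-position update: c = (a·f(b) − b·f(a))/(f(b) − f(a)); replace the endpoint whose sign matches f(c).
f(0.608000) = -7.763253, f(2.570000) = 24.699169
step 1: c = 1.077204, f(c) = -5.716835 < 0 → new bracket [1.077204, 2.570000]
step 2: c = 1.357782, f(c) = -3.601536 < 0 → new bracket [1.357782, 2.570000]

1.3578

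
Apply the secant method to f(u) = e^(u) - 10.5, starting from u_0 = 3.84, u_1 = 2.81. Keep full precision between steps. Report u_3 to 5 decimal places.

f(u_0) = 36.025474, f(u_1) = 6.109918
u_2 = 2.810000 - (6.109918)·(2.810000 - 3.840000)/(6.109918 - (36.025474)) = 2.599634; f(u_2) = 2.958811
u_3 = 2.599634 - (2.958811)·(2.599634 - 2.810000)/(2.958811 - (6.109918)) = 2.402106; f(u_3) = 0.546411

2.40211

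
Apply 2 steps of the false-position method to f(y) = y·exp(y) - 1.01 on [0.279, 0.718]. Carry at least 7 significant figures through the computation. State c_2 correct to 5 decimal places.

0.56651

f(0.279000) = -0.641216, f(0.718000) = 0.462136
step 1: c = 0.534126, f(c) = -0.098804 < 0 → new bracket [0.534126, 0.718000]
step 2: c = 0.566514, f(c) = -0.011739 < 0 → new bracket [0.566514, 0.718000]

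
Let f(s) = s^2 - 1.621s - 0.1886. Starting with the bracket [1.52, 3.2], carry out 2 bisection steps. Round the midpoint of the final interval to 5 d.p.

f(1.520000) = -0.342120, f(3.200000) = 4.864200 (opposite signs)
step 1: m = 2.360000, f(m) = 1.555440 > 0 → root in [1.520000, 2.360000]
step 2: m = 1.940000, f(m) = 0.430260 > 0 → root in [1.520000, 1.940000]
Midpoint of [1.520000, 1.940000] = 1.730000

1.73000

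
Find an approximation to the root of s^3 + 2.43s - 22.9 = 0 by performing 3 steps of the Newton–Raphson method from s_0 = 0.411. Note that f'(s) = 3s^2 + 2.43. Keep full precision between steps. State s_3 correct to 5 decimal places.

3.68931

Newton update: s ← s − f(s)/f'(s).
s_0 = 0.411000: f = -21.831843, f' = 2.936763 → s_1 = 0.411000 - (-21.831843)/(2.936763) = 7.844982
s_1 = 7.844982: f = 478.972871, f' = 187.061231 → s_2 = 7.844982 - (478.972871)/(187.061231) = 5.284468
s_2 = 5.284468: f = 137.513227, f' = 86.206813 → s_3 = 5.284468 - (137.513227)/(86.206813) = 3.689313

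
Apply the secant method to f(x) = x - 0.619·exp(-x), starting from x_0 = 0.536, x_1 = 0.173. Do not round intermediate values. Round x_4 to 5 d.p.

0.41057

f(x_0) = 0.173833, f(x_1) = -0.347664
x_2 = 0.173000 - (-0.347664)·(0.173000 - 0.536000)/(-0.347664 - (0.173833)) = 0.415000; f(x_2) = 0.006249
x_3 = 0.415000 - (0.006249)·(0.415000 - 0.173000)/(0.006249 - (-0.347664)) = 0.410727; f(x_3) = 0.000226
x_4 = 0.410727 - (0.000226)·(0.410727 - 0.415000)/(0.000226 - (0.006249)) = 0.410567; f(x_4) = -0.000000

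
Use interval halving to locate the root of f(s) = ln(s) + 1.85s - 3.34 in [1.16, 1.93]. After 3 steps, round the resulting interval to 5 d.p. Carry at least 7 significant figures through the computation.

f(1.160000) = -1.045580, f(1.930000) = 0.888020 (opposite signs)
step 1: m = 1.545000, f(m) = -0.046726 < 0 → root in [1.545000, 1.930000]
step 2: m = 1.737500, f(m) = 0.426822 > 0 → root in [1.545000, 1.737500]
step 3: m = 1.641250, f(m) = 0.191771 > 0 → root in [1.545000, 1.641250]

[1.54500, 1.64125]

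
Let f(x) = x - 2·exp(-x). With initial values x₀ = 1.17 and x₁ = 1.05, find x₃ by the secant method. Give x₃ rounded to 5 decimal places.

0.85321

f(x_0) = 0.549266, f(x_1) = 0.350125
x_2 = 1.050000 - (0.350125)·(1.050000 - 1.170000)/(0.350125 - (0.549266)) = 0.839020; f(x_2) = -0.025248
x_3 = 0.839020 - (-0.025248)·(0.839020 - 1.050000)/(-0.025248 - (0.350125)) = 0.853211; f(x_3) = 0.001121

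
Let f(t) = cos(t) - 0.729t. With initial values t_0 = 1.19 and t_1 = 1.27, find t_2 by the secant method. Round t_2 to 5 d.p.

0.89330

f(t_0) = -0.495850, f(t_1) = -0.629549
t_2 = 1.270000 - (-0.629549)·(1.270000 - 1.190000)/(-0.629549 - (-0.495850)) = 0.893304; f(t_2) = -0.024377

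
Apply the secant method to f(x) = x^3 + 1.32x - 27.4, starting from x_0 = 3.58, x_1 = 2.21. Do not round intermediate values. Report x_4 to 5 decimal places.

f(x_0) = 23.208312, f(x_1) = -13.688939
x_2 = 2.210000 - (-13.688939)·(2.210000 - 3.580000)/(-13.688939 - (23.208312)) = 2.718272; f(x_2) = -3.726558
x_3 = 2.718272 - (-3.726558)·(2.718272 - 2.210000)/(-3.726558 - (-13.688939)) = 2.908398; f(x_3) = 1.040580
x_4 = 2.908398 - (1.040580)·(2.908398 - 2.718272)/(1.040580 - (-3.726558)) = 2.866897; f(x_4) = -0.052389

2.86690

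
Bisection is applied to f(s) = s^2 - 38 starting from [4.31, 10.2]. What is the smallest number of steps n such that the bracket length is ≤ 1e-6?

23

Initial width b − a = 10.2 − 4.31 = 5.890000.
After n steps the width is (b−a)/2^n; need (b−a)/2^n ≤ 1e-6.
So n ≥ log₂(5.890000/1e-6) = log₂(5890000.0000) ≈ 22.4898.
Hence n = 23.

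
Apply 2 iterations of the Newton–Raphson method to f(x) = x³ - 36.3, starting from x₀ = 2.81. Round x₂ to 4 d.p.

f'(x) = 3x²
x_0 = 2.810000: f = -14.111959, f' = 23.688300 → x_1 = 2.810000 - (-14.111959)/(23.688300) = 3.405735
x_1 = 3.405735: f = 3.203240, f' = 34.797101 → x_2 = 3.405735 - (3.203240)/(34.797101) = 3.313681

3.3137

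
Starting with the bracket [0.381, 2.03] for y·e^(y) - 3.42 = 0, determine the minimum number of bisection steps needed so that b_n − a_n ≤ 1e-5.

18

Initial width b − a = 2.03 − 0.381 = 1.649000.
After n steps the width is (b−a)/2^n; need (b−a)/2^n ≤ 1e-5.
So n ≥ log₂(1.649000/1e-5) = log₂(164900.0000) ≈ 17.3312.
Hence n = 18.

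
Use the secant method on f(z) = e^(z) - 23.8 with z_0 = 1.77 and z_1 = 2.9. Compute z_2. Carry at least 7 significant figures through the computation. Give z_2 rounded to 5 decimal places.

3.41671

Secant update: z_(k+1) = z_k − f(z_k)·(z_k − z_(k-1))/(f(z_k) − f(z_(k-1))).
f(z_0) = -17.929147, f(z_1) = -5.625855
z_2 = 2.900000 - (-5.625855)·(2.900000 - 1.770000)/(-5.625855 - (-17.929147)) = 3.416709; f(z_2) = 6.668962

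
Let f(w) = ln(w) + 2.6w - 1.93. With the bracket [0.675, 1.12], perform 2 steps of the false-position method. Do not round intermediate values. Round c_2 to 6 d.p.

False-position update: c = (a·f(b) − b·f(a))/(f(b) − f(a)); replace the endpoint whose sign matches f(c).
f(0.675000) = -0.568043, f(1.120000) = 1.095329
step 1: c = 0.826968, f(c) = 0.030127 > 0 → new bracket [0.675000, 0.826968]
step 2: c = 0.819314, f(c) = 0.000928 > 0 → new bracket [0.675000, 0.819314]

0.819314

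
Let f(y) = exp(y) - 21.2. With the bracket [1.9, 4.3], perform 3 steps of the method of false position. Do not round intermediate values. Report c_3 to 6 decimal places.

2.882280

f(1.900000) = -14.514106, f(4.300000) = 52.499794
step 1: c = 2.419800, f(c) = -9.956385 < 0 → new bracket [2.419800, 4.300000]
step 2: c = 2.719530, f(c) = -6.026804 < 0 → new bracket [2.719530, 4.300000]
step 3: c = 2.882280, f(c) = -3.345063 < 0 → new bracket [2.882280, 4.300000]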